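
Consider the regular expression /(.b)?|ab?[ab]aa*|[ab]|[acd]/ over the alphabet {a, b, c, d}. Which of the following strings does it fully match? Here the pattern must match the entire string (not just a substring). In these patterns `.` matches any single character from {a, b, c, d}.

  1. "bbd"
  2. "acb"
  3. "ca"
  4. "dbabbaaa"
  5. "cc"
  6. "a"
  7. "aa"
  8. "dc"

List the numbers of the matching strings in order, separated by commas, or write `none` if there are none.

1 → no match
2 → no match
3 → no match
4 → no match
5 → no match
6 → match
7 → no match
8 → no match

6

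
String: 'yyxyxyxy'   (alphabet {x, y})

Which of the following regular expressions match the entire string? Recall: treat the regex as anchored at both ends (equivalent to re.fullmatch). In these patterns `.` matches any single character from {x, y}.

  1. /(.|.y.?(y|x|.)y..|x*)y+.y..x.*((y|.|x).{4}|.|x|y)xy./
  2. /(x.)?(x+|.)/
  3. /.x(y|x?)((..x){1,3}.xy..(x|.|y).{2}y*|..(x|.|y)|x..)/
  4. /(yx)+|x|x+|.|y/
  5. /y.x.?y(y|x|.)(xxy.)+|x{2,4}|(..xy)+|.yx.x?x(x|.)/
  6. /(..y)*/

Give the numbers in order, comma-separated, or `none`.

1 → no match
2 → no match
3 → no match
4 → no match
5 → match
6 → no match

5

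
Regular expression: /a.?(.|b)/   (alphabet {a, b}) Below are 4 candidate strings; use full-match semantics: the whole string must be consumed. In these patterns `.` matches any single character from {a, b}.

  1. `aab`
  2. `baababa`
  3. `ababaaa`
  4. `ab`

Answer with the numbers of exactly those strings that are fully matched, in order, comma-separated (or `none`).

1, 4

1. `aab` → match
2. `baababa` → no match — must start with `a`
3. `ababaaa` → no match
4. `ab` → match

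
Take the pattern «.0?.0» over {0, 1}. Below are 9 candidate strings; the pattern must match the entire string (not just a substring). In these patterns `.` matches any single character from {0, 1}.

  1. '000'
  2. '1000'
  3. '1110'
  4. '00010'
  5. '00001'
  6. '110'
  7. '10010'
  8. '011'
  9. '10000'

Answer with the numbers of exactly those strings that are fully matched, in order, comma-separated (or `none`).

1 → match
2 → match
3 → no match
4 → no match
5 → no match — must end with '0'
6 → match
7 → no match
8 → no match — must end with '0'
9 → no match

1, 2, 6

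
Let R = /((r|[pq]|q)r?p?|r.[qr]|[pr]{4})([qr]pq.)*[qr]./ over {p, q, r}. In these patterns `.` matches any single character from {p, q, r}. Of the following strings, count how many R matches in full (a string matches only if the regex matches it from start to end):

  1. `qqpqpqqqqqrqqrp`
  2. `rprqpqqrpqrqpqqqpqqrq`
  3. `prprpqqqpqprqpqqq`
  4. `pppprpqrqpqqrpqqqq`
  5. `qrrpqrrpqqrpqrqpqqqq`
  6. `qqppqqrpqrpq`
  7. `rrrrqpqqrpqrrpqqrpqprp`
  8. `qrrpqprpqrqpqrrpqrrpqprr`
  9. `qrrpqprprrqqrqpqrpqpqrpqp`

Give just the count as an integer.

5

1 → no match
2 → match
3 → no match
4 → match
5 → match
6 → no match
7 → match
8 → match
9 → no match
Total matched: 5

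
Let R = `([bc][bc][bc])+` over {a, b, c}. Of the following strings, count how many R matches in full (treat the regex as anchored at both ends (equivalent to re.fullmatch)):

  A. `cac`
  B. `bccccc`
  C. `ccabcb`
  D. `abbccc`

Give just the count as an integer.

1

A → no match
B → match
C → no match
D → no match
Total matched: 1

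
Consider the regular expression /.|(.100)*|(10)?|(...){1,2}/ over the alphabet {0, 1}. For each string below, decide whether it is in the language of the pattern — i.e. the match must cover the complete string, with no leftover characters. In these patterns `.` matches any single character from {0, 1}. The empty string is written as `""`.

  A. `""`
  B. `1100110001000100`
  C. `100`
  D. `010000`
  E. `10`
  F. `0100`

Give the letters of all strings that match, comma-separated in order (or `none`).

A → match
B → match
C → match
D → match
E → match
F → match

A, B, C, D, E, F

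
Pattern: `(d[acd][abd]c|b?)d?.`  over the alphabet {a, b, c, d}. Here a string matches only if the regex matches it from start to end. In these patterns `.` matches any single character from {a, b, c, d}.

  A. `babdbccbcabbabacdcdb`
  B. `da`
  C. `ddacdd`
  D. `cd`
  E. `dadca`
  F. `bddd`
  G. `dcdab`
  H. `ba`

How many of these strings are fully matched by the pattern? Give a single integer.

A → no match
B → match
C → match
D → no match
E → match
F → no match
G → no match
H → match
Total matched: 4

4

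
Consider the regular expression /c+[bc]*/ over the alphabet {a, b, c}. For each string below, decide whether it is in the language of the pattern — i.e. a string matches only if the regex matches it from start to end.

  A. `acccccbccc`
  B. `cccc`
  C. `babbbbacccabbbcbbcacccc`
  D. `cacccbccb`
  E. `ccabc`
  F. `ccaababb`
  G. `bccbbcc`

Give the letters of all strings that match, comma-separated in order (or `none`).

A → no match — must start with `c`
B → match
C → no match — must start with `c`
D → no match
E → no match
F → no match
G → no match — must start with `c`

B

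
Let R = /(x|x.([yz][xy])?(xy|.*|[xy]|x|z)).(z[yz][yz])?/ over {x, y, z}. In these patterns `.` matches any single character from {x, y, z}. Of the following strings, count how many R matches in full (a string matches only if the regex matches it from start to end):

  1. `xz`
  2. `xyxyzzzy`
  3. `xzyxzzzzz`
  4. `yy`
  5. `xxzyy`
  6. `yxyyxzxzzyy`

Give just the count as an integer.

4

1 → match
2 → match
3 → match
4 → no match — must start with `x`
5 → match
6 → no match — must start with `x`
Total matched: 4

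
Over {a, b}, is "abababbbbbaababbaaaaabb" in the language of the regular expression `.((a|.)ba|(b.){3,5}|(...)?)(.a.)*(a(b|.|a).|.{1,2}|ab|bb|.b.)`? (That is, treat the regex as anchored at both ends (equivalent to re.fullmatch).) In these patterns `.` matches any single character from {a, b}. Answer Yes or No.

Yes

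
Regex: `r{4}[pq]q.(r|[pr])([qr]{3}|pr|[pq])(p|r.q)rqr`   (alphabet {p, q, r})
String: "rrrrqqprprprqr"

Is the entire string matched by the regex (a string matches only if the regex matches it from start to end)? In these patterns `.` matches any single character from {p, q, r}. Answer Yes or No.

Yes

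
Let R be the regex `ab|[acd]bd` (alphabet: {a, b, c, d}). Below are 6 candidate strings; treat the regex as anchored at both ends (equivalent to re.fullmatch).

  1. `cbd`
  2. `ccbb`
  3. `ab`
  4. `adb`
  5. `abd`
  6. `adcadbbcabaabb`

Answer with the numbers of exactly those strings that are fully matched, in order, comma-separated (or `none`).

1. `cbd` → match
2. `ccbb` → no match
3. `ab` → match
4. `adb` → no match
5. `abd` → match
6 → no match

1, 3, 5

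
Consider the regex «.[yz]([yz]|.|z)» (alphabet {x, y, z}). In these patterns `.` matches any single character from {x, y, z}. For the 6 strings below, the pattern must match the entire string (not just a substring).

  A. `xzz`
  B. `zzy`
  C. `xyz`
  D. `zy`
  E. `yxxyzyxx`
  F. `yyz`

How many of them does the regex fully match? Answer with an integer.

A → match
B → match
C → match
D → no match
E → no match
F → match
Total matched: 4

4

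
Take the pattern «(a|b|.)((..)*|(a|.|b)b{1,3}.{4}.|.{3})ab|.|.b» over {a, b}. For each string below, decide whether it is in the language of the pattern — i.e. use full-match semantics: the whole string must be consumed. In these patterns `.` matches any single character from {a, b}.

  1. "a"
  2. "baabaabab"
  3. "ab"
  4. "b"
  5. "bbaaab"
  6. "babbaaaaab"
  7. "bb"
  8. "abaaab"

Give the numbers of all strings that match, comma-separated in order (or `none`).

1, 2, 3, 4, 5, 6, 7, 8

1 → match
2 → match
3 → match
4 → match
5 → match
6 → match
7 → match
8 → match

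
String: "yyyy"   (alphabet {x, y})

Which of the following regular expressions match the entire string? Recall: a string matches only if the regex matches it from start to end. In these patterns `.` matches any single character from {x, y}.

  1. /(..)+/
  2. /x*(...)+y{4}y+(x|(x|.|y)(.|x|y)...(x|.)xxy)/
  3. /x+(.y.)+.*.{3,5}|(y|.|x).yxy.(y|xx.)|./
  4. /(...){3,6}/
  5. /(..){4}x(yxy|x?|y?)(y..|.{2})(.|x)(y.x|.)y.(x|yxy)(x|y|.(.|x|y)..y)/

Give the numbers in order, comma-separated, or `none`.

1

1 → match
2 → no match
3 → no match
4 → no match
5 → no match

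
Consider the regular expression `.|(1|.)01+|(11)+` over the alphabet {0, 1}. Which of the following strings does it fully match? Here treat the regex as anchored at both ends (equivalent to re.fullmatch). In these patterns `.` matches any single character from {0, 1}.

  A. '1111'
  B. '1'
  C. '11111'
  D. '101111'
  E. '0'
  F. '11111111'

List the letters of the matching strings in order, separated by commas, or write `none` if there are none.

A, B, D, E, F

A → match
B → match
C → no match
D → match
E → match
F → match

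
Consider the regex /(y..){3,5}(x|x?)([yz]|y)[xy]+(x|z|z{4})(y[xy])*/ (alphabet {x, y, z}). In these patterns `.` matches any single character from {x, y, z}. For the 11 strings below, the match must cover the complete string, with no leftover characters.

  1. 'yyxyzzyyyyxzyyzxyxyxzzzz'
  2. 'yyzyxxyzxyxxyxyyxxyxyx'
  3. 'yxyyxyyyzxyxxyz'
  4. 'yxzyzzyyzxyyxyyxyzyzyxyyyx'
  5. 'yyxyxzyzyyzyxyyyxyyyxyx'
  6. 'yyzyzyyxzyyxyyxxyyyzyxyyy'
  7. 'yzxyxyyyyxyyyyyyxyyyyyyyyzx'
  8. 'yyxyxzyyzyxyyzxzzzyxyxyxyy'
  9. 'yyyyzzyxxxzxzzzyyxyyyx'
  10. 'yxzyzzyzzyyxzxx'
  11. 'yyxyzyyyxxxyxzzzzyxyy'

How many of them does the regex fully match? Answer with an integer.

5

1 → match
2 → match
3 → match
4 → no match
5 → match
6 → no match
7 → no match
8 → no match
9 → no match
10 → match
11 → no match
Total matched: 5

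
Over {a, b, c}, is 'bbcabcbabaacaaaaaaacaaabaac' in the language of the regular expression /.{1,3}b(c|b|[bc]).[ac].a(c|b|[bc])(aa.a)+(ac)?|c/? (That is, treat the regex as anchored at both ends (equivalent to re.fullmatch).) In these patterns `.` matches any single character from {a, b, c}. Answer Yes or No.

No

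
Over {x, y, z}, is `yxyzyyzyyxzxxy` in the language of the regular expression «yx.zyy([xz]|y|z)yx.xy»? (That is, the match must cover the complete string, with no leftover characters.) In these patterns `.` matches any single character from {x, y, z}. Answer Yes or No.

No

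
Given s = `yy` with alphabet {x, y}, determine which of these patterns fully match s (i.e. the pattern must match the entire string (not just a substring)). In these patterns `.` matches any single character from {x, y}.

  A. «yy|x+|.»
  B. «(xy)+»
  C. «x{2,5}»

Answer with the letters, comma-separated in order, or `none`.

A → match
B → no match — must start with `xy`
C → no match — must start with `x`

A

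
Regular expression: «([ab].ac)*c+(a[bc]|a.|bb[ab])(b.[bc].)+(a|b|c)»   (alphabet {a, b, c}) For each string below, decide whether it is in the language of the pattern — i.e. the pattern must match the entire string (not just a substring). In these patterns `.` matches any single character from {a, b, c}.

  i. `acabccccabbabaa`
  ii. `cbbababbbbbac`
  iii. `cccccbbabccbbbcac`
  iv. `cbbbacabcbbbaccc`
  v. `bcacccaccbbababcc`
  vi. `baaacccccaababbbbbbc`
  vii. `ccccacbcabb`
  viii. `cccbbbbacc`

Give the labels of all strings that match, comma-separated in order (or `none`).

i → no match
ii → match
iii → match
iv → no match
v → no match
vi → no match
vii → no match
viii → no match

ii, iii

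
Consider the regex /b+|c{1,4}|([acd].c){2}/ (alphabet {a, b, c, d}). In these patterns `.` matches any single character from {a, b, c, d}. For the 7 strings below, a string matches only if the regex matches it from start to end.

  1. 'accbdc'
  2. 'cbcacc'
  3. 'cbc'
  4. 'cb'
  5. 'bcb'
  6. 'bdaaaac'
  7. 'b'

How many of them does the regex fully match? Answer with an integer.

2

1 → no match
2 → match
3 → no match
4 → no match
5 → no match
6 → no match
7 → match
Total matched: 2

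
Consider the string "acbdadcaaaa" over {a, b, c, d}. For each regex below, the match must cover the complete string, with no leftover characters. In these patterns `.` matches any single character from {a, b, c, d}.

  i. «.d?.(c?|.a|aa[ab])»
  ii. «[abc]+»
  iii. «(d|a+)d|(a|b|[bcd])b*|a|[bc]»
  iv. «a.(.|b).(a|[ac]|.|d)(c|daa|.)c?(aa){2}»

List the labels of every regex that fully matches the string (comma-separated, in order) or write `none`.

i → no match
ii → no match
iii → no match
iv → match

iv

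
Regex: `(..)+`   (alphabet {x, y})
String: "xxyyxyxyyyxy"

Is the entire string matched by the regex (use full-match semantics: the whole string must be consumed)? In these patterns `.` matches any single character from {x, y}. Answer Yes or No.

Yes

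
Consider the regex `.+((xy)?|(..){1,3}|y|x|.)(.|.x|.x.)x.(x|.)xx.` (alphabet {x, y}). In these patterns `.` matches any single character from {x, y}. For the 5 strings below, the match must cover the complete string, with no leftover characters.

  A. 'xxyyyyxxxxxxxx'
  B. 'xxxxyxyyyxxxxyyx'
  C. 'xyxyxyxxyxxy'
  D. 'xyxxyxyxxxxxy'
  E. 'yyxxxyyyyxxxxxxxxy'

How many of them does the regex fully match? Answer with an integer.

A → match
B → no match
C → match
D → match
E → match
Total matched: 4

4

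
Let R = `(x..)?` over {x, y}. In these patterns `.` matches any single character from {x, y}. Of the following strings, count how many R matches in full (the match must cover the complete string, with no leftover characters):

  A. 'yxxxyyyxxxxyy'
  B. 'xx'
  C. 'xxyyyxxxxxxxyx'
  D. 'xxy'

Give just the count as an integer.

A → no match
B → no match
C → no match
D → match
Total matched: 1

1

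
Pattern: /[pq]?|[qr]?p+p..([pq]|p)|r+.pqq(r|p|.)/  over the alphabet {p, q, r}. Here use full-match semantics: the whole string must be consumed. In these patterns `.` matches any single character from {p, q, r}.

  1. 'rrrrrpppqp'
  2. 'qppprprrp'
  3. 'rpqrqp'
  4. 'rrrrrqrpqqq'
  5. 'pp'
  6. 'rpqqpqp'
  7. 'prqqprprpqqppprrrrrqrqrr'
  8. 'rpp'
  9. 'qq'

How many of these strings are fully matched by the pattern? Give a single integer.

1 → no match
2 → no match
3 → no match
4 → no match
5 → no match
6 → no match
7 → no match
8 → no match
9 → no match
Total matched: 0

0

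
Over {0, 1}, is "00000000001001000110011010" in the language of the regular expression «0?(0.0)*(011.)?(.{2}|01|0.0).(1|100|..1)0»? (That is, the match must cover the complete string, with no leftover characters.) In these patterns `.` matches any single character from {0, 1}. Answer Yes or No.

No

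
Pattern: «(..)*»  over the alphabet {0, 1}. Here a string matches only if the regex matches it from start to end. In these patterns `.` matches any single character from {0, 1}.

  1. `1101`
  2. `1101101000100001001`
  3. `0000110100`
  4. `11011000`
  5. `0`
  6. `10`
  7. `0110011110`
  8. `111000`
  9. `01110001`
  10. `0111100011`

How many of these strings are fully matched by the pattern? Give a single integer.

8

1. `1101` → match
2 → no match
3. `0000110100` → match
4. `11011000` → match
5. `0` → no match
6. `10` → match
7. `0110011110` → match
8. `111000` → match
9. `01110001` → match
10. `0111100011` → match
Total matched: 8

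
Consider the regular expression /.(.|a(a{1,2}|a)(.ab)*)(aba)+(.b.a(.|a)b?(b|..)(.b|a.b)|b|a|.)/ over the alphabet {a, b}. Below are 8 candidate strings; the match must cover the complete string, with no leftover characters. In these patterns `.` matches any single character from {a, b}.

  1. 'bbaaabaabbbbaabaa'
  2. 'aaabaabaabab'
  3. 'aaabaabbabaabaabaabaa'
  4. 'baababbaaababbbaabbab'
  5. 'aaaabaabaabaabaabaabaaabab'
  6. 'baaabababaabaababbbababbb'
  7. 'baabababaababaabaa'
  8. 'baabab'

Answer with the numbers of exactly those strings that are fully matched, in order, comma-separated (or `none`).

2, 5, 6, 8

1 → no match
2 → match
3 → no match
4 → no match
5 → match
6 → match
7 → no match
8 → match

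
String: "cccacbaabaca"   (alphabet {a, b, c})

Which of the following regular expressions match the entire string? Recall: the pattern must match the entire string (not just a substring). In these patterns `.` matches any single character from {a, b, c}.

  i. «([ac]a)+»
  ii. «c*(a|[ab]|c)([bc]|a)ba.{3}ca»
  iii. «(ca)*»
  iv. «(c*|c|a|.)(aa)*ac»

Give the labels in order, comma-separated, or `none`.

i → no match
ii → match
iii → no match
iv → no match — must end with "ac"

ii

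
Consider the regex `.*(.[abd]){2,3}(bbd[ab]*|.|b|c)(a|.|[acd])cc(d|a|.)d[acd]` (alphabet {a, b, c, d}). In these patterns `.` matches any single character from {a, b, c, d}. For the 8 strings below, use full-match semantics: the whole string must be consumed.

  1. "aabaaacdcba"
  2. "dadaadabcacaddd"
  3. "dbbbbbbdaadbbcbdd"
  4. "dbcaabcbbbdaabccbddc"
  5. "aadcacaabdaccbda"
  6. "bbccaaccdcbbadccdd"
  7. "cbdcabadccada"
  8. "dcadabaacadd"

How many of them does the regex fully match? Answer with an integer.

1

1 → no match
2 → no match
3 → no match
4 → no match
5 → match
6 → no match
7 → no match
8 → no match
Total matched: 1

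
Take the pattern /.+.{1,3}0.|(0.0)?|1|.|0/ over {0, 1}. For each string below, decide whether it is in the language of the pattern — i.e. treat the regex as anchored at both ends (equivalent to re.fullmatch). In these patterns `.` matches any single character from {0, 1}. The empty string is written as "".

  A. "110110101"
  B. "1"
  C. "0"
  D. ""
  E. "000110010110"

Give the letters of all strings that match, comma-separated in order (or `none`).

A → match
B → match
C → match
D → match
E → no match

A, B, C, D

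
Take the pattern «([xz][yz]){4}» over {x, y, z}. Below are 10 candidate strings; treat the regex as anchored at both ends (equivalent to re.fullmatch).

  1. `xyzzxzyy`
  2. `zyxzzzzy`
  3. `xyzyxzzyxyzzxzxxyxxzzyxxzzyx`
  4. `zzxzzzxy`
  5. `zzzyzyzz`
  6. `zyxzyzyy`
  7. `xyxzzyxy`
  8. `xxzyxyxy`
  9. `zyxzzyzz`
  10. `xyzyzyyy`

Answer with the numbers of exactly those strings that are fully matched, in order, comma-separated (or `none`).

2, 4, 5, 7, 9

1. `xyzzxzyy` → no match
2. `zyxzzzzy` → match
3 → no match
4. `zzxzzzxy` → match
5. `zzzyzyzz` → match
6. `zyxzyzyy` → no match
7. `xyxzzyxy` → match
8. `xxzyxyxy` → no match
9. `zyxzzyzz` → match
10. `xyzyzyyy` → no match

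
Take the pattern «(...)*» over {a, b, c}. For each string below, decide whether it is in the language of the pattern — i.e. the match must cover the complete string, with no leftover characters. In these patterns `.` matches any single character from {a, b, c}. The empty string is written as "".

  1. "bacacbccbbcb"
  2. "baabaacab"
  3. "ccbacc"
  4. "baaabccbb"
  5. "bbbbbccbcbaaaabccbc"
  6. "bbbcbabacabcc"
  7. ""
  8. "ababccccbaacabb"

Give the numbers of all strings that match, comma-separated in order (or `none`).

1, 2, 3, 4, 7, 8

1 → match
2 → match
3 → match
4 → match
5 → no match
6 → no match
7 → match
8 → match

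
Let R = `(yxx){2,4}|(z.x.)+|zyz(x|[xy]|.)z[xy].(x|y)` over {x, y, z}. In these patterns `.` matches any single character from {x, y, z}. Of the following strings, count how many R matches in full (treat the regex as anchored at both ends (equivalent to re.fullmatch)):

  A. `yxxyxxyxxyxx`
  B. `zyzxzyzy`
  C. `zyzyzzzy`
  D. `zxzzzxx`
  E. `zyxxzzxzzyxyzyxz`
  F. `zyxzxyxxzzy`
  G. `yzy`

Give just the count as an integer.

3

A → match
B → match
C → no match
D → no match
E → match
F → no match
G → no match
Total matched: 3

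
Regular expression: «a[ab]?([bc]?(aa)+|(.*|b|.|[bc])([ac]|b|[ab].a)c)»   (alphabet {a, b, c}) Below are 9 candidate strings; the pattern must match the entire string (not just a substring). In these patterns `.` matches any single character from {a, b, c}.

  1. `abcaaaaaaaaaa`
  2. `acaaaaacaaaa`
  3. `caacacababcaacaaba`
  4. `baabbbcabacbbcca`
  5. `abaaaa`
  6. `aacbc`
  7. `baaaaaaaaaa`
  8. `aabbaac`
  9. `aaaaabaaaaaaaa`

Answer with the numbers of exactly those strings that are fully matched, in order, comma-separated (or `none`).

1 → match
2 → no match
3 → no match — must start with `a`
4 → no match — must start with `a`
5 → match
6 → match
7 → no match — must start with `a`
8 → match
9 → no match

1, 5, 6, 8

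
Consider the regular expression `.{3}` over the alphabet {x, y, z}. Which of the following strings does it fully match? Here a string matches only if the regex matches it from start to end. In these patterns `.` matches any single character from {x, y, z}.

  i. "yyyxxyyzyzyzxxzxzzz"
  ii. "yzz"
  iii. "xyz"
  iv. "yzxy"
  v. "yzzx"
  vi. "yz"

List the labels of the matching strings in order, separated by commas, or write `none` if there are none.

ii, iii

i → no match
ii → match
iii → match
iv → no match
v → no match
vi → no match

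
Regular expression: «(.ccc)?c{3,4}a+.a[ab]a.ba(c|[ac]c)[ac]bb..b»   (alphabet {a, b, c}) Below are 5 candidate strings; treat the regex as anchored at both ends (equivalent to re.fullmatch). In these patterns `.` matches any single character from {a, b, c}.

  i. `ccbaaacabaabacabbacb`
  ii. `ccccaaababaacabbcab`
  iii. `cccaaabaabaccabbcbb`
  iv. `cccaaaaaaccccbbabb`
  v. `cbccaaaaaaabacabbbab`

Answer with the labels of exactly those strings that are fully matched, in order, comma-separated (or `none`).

i → no match
ii → no match
iii → match
iv → no match
v → no match

iii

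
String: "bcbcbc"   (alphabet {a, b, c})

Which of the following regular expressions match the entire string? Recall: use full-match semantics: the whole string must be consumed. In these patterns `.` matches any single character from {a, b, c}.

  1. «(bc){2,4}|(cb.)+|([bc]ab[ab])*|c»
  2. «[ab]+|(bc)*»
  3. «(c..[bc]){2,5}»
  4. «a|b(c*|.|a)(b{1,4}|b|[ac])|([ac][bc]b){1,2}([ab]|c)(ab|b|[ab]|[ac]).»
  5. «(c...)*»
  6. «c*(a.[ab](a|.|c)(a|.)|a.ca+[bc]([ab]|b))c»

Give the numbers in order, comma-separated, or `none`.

1 → match
2 → match
3 → no match — must start with "c"
4 → no match
5 → no match
6 → no match

1, 2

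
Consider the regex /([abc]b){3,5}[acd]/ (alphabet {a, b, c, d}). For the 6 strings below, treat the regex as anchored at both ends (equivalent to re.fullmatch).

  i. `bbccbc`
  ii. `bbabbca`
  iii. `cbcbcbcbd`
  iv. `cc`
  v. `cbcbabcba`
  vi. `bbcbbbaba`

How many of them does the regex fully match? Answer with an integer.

i → no match
ii → no match
iii → match
iv → no match
v → match
vi → match
Total matched: 3

3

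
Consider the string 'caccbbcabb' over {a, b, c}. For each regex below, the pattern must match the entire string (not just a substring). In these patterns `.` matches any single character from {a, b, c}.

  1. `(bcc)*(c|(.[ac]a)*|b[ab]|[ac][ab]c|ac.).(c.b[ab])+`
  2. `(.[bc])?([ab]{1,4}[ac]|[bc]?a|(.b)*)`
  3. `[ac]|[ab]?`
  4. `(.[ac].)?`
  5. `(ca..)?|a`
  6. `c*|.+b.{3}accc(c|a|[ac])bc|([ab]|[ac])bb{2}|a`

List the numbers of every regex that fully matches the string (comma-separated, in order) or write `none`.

1 → match
2 → no match
3 → no match
4 → no match
5 → no match
6 → no match

1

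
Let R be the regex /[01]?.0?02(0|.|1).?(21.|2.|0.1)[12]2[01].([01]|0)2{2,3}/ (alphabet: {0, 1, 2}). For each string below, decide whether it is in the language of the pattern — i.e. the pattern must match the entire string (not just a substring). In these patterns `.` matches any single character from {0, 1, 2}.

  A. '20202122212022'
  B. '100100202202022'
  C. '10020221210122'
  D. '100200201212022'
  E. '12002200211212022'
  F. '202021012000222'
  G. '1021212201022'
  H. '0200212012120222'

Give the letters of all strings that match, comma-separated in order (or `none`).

A → match
B → no match
C → match
D → match
E → match
F → match
G → match
H → match

A, C, D, E, F, G, H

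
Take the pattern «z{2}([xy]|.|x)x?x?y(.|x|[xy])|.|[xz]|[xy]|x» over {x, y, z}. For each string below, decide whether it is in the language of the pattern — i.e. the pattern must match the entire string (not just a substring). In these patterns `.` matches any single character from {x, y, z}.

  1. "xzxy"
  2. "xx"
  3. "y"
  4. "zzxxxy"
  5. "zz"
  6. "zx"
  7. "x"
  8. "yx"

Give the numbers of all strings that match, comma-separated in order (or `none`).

3, 7

1 → no match
2 → no match
3 → match
4 → no match
5 → no match
6 → no match
7 → match
8 → no match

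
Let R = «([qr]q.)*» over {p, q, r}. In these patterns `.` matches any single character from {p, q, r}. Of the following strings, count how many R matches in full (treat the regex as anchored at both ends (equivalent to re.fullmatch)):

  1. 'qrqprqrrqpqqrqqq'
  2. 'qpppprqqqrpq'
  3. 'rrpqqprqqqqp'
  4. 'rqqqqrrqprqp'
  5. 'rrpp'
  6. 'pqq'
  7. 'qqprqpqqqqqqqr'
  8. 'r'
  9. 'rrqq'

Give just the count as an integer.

1

1 → no match
2. 'qpppprqqqrpq' → no match
3. 'rrpqqprqqqqp' → no match
4. 'rqqqqrrqprqp' → match
5. 'rrpp' → no match
6. 'pqq' → no match
7 → no match
8. 'r' → no match
9. 'rrqq' → no match
Total matched: 1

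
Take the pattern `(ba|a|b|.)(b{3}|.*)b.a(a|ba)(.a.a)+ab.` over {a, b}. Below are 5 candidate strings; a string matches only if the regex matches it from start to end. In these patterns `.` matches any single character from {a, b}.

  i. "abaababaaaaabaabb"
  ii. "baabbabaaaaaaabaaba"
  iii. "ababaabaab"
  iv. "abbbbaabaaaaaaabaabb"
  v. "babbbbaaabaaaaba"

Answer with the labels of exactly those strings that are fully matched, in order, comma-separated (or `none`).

i, ii, iv, v

i → match
ii → match
iii. "ababaabaab" → no match
iv → match
v → match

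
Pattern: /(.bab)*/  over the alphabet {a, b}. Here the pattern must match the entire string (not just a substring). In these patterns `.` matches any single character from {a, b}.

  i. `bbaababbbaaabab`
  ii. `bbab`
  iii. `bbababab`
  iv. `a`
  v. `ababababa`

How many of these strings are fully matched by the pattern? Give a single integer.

2

i → no match
ii → match
iii → match
iv → no match
v → no match
Total matched: 2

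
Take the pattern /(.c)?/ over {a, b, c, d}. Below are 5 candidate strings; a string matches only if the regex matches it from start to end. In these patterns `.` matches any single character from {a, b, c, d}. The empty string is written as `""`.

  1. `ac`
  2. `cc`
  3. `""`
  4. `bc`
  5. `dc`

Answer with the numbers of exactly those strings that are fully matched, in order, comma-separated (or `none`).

1 → match
2 → match
3 → match
4 → match
5 → match

1, 2, 3, 4, 5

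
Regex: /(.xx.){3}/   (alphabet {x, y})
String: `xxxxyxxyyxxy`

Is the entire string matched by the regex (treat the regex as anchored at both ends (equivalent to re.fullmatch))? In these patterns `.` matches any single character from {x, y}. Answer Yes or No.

Yes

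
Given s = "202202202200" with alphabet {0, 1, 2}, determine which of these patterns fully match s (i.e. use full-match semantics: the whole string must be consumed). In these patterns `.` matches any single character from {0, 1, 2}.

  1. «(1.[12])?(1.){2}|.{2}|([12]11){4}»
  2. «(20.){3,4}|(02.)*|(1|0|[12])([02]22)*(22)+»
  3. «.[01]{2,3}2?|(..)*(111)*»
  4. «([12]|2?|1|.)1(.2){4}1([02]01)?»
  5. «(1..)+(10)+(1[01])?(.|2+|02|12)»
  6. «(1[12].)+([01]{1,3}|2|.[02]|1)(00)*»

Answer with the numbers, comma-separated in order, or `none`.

1 → no match
2 → match
3 → match
4 → no match
5 → no match — must start with "1"
6 → no match — must start with "1"

2, 3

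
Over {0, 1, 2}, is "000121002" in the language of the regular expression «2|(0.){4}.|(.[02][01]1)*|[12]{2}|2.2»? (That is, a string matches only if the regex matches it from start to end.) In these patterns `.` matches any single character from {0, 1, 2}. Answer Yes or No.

No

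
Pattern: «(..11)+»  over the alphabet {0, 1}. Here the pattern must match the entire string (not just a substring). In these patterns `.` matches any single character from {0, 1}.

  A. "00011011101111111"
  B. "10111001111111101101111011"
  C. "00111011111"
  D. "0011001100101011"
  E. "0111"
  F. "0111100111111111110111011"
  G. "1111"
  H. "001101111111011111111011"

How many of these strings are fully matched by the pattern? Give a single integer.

A → no match
B → no match
C. "00111011111" → no match
D → no match
E. "0111" → match
F → no match
G. "1111" → match
H → match
Total matched: 3

3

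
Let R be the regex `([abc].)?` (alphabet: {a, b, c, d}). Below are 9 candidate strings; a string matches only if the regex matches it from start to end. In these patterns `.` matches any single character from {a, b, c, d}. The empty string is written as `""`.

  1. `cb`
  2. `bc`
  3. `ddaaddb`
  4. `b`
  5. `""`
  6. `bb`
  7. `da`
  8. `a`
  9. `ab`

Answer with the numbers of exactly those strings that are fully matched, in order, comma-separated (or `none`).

1, 2, 5, 6, 9

1 → match
2 → match
3 → no match
4 → no match
5 → match
6 → match
7 → no match
8 → no match
9 → match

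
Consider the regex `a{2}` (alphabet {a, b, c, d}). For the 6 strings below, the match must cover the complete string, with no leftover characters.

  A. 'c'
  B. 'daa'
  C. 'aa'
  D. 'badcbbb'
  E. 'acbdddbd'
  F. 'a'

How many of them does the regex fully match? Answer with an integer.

A. 'c' → no match — must start with 'a'
B. 'daa' → no match — must start with 'a'
C. 'aa' → match
D. 'badcbbb' → no match — must start with 'a'
E. 'acbdddbd' → no match — must end with 'a'
F. 'a' → no match
Total matched: 1

1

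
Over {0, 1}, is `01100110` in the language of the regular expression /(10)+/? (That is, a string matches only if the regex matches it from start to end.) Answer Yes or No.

No

Every match must start with `10`, but `01100110` does not.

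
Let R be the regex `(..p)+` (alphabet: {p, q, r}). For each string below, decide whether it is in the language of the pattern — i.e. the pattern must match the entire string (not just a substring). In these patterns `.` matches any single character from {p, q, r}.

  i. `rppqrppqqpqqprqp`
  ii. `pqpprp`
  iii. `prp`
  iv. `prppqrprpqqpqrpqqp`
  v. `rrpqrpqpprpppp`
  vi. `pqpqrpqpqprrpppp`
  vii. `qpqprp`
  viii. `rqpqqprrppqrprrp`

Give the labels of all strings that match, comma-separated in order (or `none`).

i → no match
ii → match
iii → match
iv → no match
v → no match
vi → no match
vii → no match
viii → no match

ii, iii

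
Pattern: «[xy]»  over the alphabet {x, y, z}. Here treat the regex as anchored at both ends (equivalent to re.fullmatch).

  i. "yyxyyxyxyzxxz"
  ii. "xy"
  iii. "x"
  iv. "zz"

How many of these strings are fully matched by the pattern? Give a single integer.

1

i → no match
ii → no match
iii → match
iv → no match
Total matched: 1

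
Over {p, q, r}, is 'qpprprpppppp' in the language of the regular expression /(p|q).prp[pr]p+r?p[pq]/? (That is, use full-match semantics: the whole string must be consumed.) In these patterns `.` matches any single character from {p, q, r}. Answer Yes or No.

Yes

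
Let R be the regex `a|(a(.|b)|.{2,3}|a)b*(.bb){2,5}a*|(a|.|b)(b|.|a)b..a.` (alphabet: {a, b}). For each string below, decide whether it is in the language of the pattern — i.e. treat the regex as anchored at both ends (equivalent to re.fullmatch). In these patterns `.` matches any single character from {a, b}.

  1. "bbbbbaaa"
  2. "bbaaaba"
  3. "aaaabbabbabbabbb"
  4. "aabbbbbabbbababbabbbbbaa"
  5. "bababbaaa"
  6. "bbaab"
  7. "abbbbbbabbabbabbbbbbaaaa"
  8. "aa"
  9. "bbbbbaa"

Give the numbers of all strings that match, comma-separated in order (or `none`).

1. "bbbbbaaa" → no match
2. "bbaaaba" → no match
3 → no match
4 → no match
5. "bababbaaa" → no match
6. "bbaab" → no match
7 → no match
8. "aa" → no match
9. "bbbbbaa" → match

9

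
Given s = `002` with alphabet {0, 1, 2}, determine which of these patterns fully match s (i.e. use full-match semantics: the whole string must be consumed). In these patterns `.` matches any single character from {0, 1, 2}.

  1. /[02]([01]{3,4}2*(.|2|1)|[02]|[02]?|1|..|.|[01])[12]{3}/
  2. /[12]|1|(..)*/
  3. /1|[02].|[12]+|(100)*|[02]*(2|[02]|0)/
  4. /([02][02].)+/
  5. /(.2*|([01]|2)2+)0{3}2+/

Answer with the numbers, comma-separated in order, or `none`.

3, 4

1 → no match
2 → no match
3 → match
4 → match
5 → no match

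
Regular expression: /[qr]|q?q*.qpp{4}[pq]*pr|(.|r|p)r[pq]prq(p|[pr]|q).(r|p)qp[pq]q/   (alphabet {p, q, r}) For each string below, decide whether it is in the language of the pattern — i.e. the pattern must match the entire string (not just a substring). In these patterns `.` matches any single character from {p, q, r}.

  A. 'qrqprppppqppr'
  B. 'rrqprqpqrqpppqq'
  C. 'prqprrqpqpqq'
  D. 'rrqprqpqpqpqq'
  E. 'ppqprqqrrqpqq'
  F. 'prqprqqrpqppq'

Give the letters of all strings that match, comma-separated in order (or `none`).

D, F

A → no match
B → no match
C → no match
D → match
E → no match
F → match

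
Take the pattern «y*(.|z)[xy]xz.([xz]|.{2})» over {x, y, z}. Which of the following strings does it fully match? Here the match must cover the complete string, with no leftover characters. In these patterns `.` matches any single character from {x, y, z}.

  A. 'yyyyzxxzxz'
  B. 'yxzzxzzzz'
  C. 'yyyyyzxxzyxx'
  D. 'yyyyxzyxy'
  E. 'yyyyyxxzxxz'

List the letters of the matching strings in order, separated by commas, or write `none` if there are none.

A, C, D, E

A → match
B → no match
C → match
D → match
E → match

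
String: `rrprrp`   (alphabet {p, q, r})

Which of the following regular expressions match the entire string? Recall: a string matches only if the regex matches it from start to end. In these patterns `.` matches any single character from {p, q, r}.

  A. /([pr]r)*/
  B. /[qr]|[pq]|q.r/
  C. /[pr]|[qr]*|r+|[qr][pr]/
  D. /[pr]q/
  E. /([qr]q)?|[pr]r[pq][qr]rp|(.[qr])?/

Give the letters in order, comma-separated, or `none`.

E

A → no match
B → no match
C → no match
D → no match — must end with `q`
E → match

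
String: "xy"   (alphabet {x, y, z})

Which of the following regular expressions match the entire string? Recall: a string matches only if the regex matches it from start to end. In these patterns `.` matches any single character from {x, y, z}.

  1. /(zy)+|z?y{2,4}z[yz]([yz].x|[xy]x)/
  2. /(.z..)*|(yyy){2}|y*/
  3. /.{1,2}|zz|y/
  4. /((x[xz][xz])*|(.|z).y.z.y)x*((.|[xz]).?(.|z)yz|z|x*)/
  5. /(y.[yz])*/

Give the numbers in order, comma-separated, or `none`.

3

1 → no match
2 → no match
3 → match
4 → no match
5 → no match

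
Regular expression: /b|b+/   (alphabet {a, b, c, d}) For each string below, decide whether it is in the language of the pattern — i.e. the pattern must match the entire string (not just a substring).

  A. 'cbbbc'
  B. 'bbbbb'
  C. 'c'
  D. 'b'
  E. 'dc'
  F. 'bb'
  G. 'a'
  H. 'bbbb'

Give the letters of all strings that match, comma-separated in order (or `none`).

B, D, F, H

A → no match — must start with 'b'
B → match
C → no match — must start with 'b'
D → match
E → no match — must start with 'b'
F → match
G → no match — must start with 'b'
H → match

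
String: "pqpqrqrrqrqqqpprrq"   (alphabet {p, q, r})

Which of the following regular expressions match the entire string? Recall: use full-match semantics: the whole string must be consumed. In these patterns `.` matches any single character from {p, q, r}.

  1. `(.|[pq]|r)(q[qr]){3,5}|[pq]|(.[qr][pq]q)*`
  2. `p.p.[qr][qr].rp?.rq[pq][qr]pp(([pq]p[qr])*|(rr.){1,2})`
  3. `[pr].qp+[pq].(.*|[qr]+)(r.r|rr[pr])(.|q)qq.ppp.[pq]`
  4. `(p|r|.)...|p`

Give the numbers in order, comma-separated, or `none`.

2

1 → no match
2 → match
3 → no match
4 → no match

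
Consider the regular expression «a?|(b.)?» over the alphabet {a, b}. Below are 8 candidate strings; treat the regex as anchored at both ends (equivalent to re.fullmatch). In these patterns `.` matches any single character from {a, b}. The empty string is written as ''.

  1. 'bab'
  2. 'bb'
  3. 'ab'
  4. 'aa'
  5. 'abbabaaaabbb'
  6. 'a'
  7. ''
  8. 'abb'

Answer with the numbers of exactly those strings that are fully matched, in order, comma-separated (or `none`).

1. 'bab' → no match
2. 'bb' → match
3. 'ab' → no match
4. 'aa' → no match
5. 'abbabaaaabbb' → no match
6. 'a' → match
7. '' → match
8. 'abb' → no match

2, 6, 7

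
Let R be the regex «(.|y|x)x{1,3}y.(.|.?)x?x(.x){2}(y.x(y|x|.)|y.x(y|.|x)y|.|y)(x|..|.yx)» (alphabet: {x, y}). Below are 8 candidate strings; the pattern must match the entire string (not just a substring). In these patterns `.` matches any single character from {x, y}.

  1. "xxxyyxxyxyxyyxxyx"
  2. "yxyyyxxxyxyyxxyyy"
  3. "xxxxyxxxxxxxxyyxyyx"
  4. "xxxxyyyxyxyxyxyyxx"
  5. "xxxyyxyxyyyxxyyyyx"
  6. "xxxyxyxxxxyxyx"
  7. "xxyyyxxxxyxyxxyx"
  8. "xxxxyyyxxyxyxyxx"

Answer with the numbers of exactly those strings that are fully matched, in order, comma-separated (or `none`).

1, 2, 3, 6, 7, 8

1 → match
2 → match
3 → match
4 → no match
5 → no match
6 → match
7 → match
8 → match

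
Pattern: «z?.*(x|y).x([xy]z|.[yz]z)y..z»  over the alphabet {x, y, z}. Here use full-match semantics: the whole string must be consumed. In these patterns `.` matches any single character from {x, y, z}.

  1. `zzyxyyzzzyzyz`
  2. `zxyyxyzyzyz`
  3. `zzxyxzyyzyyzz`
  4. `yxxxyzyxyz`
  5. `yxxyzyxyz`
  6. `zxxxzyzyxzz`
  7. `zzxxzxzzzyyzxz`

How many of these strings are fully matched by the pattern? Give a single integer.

4

1 → no match
2 → match
3 → no match
4 → match
5 → match
6 → match
7 → no match
Total matched: 4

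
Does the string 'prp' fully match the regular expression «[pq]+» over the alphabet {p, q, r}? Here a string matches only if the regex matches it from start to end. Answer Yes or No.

No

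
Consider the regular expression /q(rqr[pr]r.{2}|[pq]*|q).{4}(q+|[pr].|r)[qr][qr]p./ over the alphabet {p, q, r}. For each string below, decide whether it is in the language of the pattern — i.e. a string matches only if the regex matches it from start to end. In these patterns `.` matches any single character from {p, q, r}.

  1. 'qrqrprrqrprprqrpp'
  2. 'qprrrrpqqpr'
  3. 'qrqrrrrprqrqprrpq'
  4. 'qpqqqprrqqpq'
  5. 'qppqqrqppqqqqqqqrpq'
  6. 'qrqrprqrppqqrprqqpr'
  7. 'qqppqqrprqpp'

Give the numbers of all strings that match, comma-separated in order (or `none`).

1 → match
2 → match
3 → no match
4 → match
5 → match
6 → no match
7 → match

1, 2, 4, 5, 7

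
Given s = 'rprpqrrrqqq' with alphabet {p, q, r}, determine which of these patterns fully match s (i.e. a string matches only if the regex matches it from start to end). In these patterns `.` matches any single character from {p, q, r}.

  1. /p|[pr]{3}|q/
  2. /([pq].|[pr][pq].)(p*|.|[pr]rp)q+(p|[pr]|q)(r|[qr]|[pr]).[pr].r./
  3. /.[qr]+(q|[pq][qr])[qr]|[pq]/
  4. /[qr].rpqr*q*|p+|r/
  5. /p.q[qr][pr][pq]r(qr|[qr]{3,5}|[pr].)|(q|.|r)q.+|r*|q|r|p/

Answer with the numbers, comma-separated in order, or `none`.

1 → no match
2 → no match
3 → no match
4 → match
5 → no match

4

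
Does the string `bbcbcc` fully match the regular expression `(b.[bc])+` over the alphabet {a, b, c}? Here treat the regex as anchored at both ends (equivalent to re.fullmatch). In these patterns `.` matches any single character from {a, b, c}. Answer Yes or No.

Yes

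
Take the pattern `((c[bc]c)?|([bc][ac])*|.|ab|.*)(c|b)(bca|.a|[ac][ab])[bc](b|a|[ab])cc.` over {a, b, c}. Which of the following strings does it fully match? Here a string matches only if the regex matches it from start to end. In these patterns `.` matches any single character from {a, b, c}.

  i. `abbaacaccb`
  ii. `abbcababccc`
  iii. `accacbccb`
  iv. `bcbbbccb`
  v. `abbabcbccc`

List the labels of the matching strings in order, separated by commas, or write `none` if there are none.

i → match
ii → no match
iii → match
iv → match
v → match

i, iii, iv, v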